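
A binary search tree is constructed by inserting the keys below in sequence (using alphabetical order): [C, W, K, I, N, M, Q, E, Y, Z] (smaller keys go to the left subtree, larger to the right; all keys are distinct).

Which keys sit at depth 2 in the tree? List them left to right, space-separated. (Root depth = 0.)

K Y

Insert C: tree is empty, so C becomes the root.
Insert W: W > C → go right. Place as right child of C.
Insert K: K > C → go right; K < W → go left. Place as left child of W.
Insert I: I > C → go right; I < W → go left; I < K → go left. Place as left child of K.
Insert N: N > C → go right; N < W → go left; N > K → go right. Place as right child of K.
Insert M: M > C → go right; M < W → go left; M > K → go right; M < N → go left. Place as left child of N.
Insert Q: Q > C → go right; Q < W → go left; Q > K → go right; Q > N → go right. Place as right child of N.
Insert E: E > C → go right; E < W → go left; E < K → go left; E < I → go left. Place as left child of I.
Insert Y: Y > C → go right; Y > W → go right. Place as right child of W.
Insert Z: Z > C → go right; Z > W → go right; Z > Y → go right. Place as right child of Y.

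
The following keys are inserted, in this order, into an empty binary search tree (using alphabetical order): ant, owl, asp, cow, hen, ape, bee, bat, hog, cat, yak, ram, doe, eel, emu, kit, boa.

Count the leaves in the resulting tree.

ant: root
owl: right child of ant (depth 1)
asp: left child of owl (depth 2)
cow: right child of asp (depth 3)
hen: right child of cow (depth 4)
ape: left child of asp (depth 3)
bee: left child of cow (depth 4)
bat: left child of bee (depth 5)
hog: right child of hen (depth 5)
cat: right child of bee (depth 5)
yak: right child of owl (depth 2)
ram: left child of yak (depth 3)
doe: left child of hen (depth 5)
eel: right child of doe (depth 6)
emu: right child of eel (depth 7)
kit: right child of hog (depth 6)
boa: left child of cat (depth 6)

Leaves: ape, bat, boa, emu, kit, ram — 6 in total.

6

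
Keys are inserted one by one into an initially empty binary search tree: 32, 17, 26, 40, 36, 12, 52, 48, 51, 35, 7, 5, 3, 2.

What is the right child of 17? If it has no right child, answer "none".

Insert 32: tree is empty, so 32 becomes the root.
Insert 17: 17 < 32 → go left. Place as left child of 32.
Insert 26: 26 < 32 → go left; 26 > 17 → go right. Place as right child of 17.
Insert 40: 40 > 32 → go right. Place as right child of 32.
Insert 36: 36 > 32 → go right; 36 < 40 → go left. Place as left child of 40.
Insert 12: 12 < 32 → go left; 12 < 17 → go left. Place as left child of 17.
Insert 52: 52 > 32 → go right; 52 > 40 → go right. Place as right child of 40.
Insert 48: 48 > 32 → go right; 48 > 40 → go right; 48 < 52 → go left. Place as left child of 52.
Insert 51: 51 > 32 → go right; 51 > 40 → go right; 51 < 52 → go left; 51 > 48 → go right. Place as right child of 48.
Insert 35: 35 > 32 → go right; 35 < 40 → go left; 35 < 36 → go left. Place as left child of 36.
Insert 7: 7 < 32 → go left; 7 < 17 → go left; 7 < 12 → go left. Place as left child of 12.
Insert 5: 5 < 32 → go left; 5 < 17 → go left; 5 < 12 → go left; 5 < 7 → go left. Place as left child of 7.
Insert 3: 3 < 32 → go left; 3 < 17 → go left; 3 < 12 → go left; 3 < 7 → go left; 3 < 5 → go left. Place as left child of 5.
Insert 2: 2 < 32 → go left; 2 < 17 → go left; 2 < 12 → go left; 2 < 7 → go left; 2 < 5 → go left; 2 < 3 → go left. Place as left child of 3.

26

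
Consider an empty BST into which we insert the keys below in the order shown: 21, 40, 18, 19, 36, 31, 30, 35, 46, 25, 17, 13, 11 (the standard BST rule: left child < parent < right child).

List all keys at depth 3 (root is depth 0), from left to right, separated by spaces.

Insert 21: tree is empty, so 21 becomes the root.
Insert 40: 40 > 21 → go right. Place as right child of 21.
Insert 18: 18 < 21 → go left. Place as left child of 21.
Insert 19: 19 < 21 → go left; 19 > 18 → go right. Place as right child of 18.
Insert 36: 36 > 21 → go right; 36 < 40 → go left. Place as left child of 40.
Insert 31: 31 > 21 → go right; 31 < 40 → go left; 31 < 36 → go left. Place as left child of 36.
Insert 30: 30 > 21 → go right; 30 < 40 → go left; 30 < 36 → go left; 30 < 31 → go left. Place as left child of 31.
Insert 35: 35 > 21 → go right; 35 < 40 → go left; 35 < 36 → go left; 35 > 31 → go right. Place as right child of 31.
Insert 46: 46 > 21 → go right; 46 > 40 → go right. Place as right child of 40.
Insert 25: 25 > 21 → go right; 25 < 40 → go left; 25 < 36 → go left; 25 < 31 → go left; 25 < 30 → go left. Place as left child of 30.
Insert 17: 17 < 21 → go left; 17 < 18 → go left. Place as left child of 18.
Insert 13: 13 < 21 → go left; 13 < 18 → go left; 13 < 17 → go left. Place as left child of 17.
Insert 11: 11 < 21 → go left; 11 < 18 → go left; 11 < 17 → go left; 11 < 13 → go left. Place as left child of 13.

13 31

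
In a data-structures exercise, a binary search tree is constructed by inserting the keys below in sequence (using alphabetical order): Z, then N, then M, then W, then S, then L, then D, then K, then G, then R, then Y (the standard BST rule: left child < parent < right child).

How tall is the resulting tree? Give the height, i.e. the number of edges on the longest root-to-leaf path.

6

Insert Z: tree is empty, so Z becomes the root.
Insert N: N < Z → go left. Place as left child of Z.
Insert M: M < Z → go left; M < N → go left. Place as left child of N.
Insert W: W < Z → go left; W > N → go right. Place as right child of N.
Insert S: S < Z → go left; S > N → go right; S < W → go left. Place as left child of W.
Insert L: L < Z → go left; L < N → go left; L < M → go left. Place as left child of M.
Insert D: D < Z → go left; D < N → go left; D < M → go left; D < L → go left. Place as left child of L.
Insert K: K < Z → go left; K < N → go left; K < M → go left; K < L → go left; K > D → go right. Place as right child of D.
Insert G: G < Z → go left; G < N → go left; G < M → go left; G < L → go left; G > D → go right; G < K → go left. Place as left child of K.
Insert R: R < Z → go left; R > N → go right; R < W → go left; R < S → go left. Place as left child of S.
Insert Y: Y < Z → go left; Y > N → go right; Y > W → go right. Place as right child of W.

The deepest node is G at depth 6.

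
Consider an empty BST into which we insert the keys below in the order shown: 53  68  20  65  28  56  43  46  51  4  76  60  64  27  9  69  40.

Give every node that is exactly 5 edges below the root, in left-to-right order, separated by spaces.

Insert 53: tree is empty, so 53 becomes the root.
Insert 68: 68 > 53 → go right. Place as right child of 53.
Insert 20: 20 < 53 → go left. Place as left child of 53.
Insert 65: 65 > 53 → go right; 65 < 68 → go left. Place as left child of 68.
Insert 28: 28 < 53 → go left; 28 > 20 → go right. Place as right child of 20.
Insert 56: 56 > 53 → go right; 56 < 68 → go left; 56 < 65 → go left. Place as left child of 65.
Insert 43: 43 < 53 → go left; 43 > 20 → go right; 43 > 28 → go right. Place as right child of 28.
Insert 46: 46 < 53 → go left; 46 > 20 → go right; 46 > 28 → go right; 46 > 43 → go right. Place as right child of 43.
Insert 51: 51 < 53 → go left; 51 > 20 → go right; 51 > 28 → go right; 51 > 43 → go right; 51 > 46 → go right. Place as right child of 46.
Insert 4: 4 < 53 → go left; 4 < 20 → go left. Place as left child of 20.
Insert 76: 76 > 53 → go right; 76 > 68 → go right. Place as right child of 68.
Insert 60: 60 > 53 → go right; 60 < 68 → go left; 60 < 65 → go left; 60 > 56 → go right. Place as right child of 56.
Insert 64: 64 > 53 → go right; 64 < 68 → go left; 64 < 65 → go left; 64 > 56 → go right; 64 > 60 → go right. Place as right child of 60.
Insert 27: 27 < 53 → go left; 27 > 20 → go right; 27 < 28 → go left. Place as left child of 28.
Insert 9: 9 < 53 → go left; 9 < 20 → go left; 9 > 4 → go right. Place as right child of 4.
Insert 69: 69 > 53 → go right; 69 > 68 → go right; 69 < 76 → go left. Place as left child of 76.
Insert 40: 40 < 53 → go left; 40 > 20 → go right; 40 > 28 → go right; 40 < 43 → go left. Place as left child of 43.

51 64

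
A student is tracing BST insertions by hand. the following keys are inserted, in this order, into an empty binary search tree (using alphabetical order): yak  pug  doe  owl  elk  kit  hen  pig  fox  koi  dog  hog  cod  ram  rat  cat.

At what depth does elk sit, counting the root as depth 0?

Insert yak: tree is empty, so yak becomes the root.
Insert pug: pug < yak → go left. Place as left child of yak.
Insert doe: doe < yak → go left; doe < pug → go left. Place as left child of pug.
Insert owl: owl < yak → go left; owl < pug → go left; owl > doe → go right. Place as right child of doe.
Insert elk: elk < yak → go left; elk < pug → go left; elk > doe → go right; elk < owl → go left. Place as left child of owl.
Insert kit: kit < yak → go left; kit < pug → go left; kit > doe → go right; kit < owl → go left; kit > elk → go right. Place as right child of elk.
Insert hen: hen < yak → go left; hen < pug → go left; hen > doe → go right; hen < owl → go left; hen > elk → go right; hen < kit → go left. Place as left child of kit.
Insert pig: pig < yak → go left; pig < pug → go left; pig > doe → go right; pig > owl → go right. Place as right child of owl.
Insert fox: fox < yak → go left; fox < pug → go left; fox > doe → go right; fox < owl → go left; fox > elk → go right; fox < kit → go left; fox < hen → go left. Place as left child of hen.
Insert koi: koi < yak → go left; koi < pug → go left; koi > doe → go right; koi < owl → go left; koi > elk → go right; koi > kit → go right. Place as right child of kit.
Insert dog: dog < yak → go left; dog < pug → go left; dog > doe → go right; dog < owl → go left; dog < elk → go left. Place as left child of elk.
Insert hog: hog < yak → go left; hog < pug → go left; hog > doe → go right; hog < owl → go left; hog > elk → go right; hog < kit → go left; hog > hen → go right. Place as right child of hen.
Insert cod: cod < yak → go left; cod < pug → go left; cod < doe → go left. Place as left child of doe.
Insert ram: ram < yak → go left; ram > pug → go right. Place as right child of pug.
Insert rat: rat < yak → go left; rat > pug → go right; rat > ram → go right. Place as right child of ram.
Insert cat: cat < yak → go left; cat < pug → go left; cat < doe → go left; cat < cod → go left. Place as left child of cod.

Path to elk: yak → pug → doe → owl → elk, which is 4 edges.

4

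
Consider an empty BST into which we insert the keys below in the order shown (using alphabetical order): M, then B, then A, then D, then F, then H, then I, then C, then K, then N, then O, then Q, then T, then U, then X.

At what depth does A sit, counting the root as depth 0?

Resulting structure (node: left, right):
  M: L=B, R=N
  B: L=A, R=D
  A: L=–, R=–
  D: L=C, R=F
  F: L=–, R=H
  H: L=–, R=I
  I: L=–, R=K
  C: L=–, R=–
  K: L=–, R=–
  N: L=–, R=O
  O: L=–, R=Q
  Q: L=–, R=T
  T: L=–, R=U
  U: L=–, R=X
  X: L=–, R=–

Path to A: M → B → A, which is 2 edges.

2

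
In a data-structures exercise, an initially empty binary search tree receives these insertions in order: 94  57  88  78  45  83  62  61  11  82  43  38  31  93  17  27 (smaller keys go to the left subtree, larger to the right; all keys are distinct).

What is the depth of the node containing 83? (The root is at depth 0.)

94: root
57: left child of 94 (depth 1)
88: right child of 57 (depth 2)
78: left child of 88 (depth 3)
45: left child of 57 (depth 2)
83: right child of 78 (depth 4)
62: left child of 78 (depth 4)
61: left child of 62 (depth 5)
11: left child of 45 (depth 3)
82: left child of 83 (depth 5)
43: right child of 11 (depth 4)
38: left child of 43 (depth 5)
31: left child of 38 (depth 6)
93: right child of 88 (depth 3)
17: left child of 31 (depth 7)
27: right child of 17 (depth 8)

Path to 83: 94 → 57 → 88 → 78 → 83, which is 4 edges.

4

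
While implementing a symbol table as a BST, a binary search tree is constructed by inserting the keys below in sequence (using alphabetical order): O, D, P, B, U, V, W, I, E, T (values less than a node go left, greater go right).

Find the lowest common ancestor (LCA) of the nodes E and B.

D

O: root
D: left child of O (depth 1)
P: right child of O (depth 1)
B: left child of D (depth 2)
U: right child of P (depth 2)
V: right child of U (depth 3)
W: right child of V (depth 4)
I: right child of D (depth 2)
E: left child of I (depth 3)
T: left child of U (depth 3)

Path to E: O → D → I → E
Path to B: O → D → B
The paths share a prefix ending at D, then split left and right.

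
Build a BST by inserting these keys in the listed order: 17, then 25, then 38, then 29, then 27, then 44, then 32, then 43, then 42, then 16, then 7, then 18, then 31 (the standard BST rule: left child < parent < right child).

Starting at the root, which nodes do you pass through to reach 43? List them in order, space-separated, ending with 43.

Insert 17: tree is empty, so 17 becomes the root.
Insert 25: 25 > 17 → go right. Place as right child of 17.
Insert 38: 38 > 17 → go right; 38 > 25 → go right. Place as right child of 25.
Insert 29: 29 > 17 → go right; 29 > 25 → go right; 29 < 38 → go left. Place as left child of 38.
Insert 27: 27 > 17 → go right; 27 > 25 → go right; 27 < 38 → go left; 27 < 29 → go left. Place as left child of 29.
Insert 44: 44 > 17 → go right; 44 > 25 → go right; 44 > 38 → go right. Place as right child of 38.
Insert 32: 32 > 17 → go right; 32 > 25 → go right; 32 < 38 → go left; 32 > 29 → go right. Place as right child of 29.
Insert 43: 43 > 17 → go right; 43 > 25 → go right; 43 > 38 → go right; 43 < 44 → go left. Place as left child of 44.
Insert 42: 42 > 17 → go right; 42 > 25 → go right; 42 > 38 → go right; 42 < 44 → go left; 42 < 43 → go left. Place as left child of 43.
Insert 16: 16 < 17 → go left. Place as left child of 17.
Insert 7: 7 < 17 → go left; 7 < 16 → go left. Place as left child of 16.
Insert 18: 18 > 17 → go right; 18 < 25 → go left. Place as left child of 25.
Insert 31: 31 > 17 → go right; 31 > 25 → go right; 31 < 38 → go left; 31 > 29 → go right; 31 < 32 → go left. Place as left child of 32.

17 25 38 44 43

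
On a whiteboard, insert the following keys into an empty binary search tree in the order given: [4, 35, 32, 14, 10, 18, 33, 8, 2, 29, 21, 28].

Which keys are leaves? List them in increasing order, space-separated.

2 8 28 33

Insert 4: tree is empty, so 4 becomes the root.
Insert 35: 35 > 4 → go right. Place as right child of 4.
Insert 32: 32 > 4 → go right; 32 < 35 → go left. Place as left child of 35.
Insert 14: 14 > 4 → go right; 14 < 35 → go left; 14 < 32 → go left. Place as left child of 32.
Insert 10: 10 > 4 → go right; 10 < 35 → go left; 10 < 32 → go left; 10 < 14 → go left. Place as left child of 14.
Insert 18: 18 > 4 → go right; 18 < 35 → go left; 18 < 32 → go left; 18 > 14 → go right. Place as right child of 14.
Insert 33: 33 > 4 → go right; 33 < 35 → go left; 33 > 32 → go right. Place as right child of 32.
Insert 8: 8 > 4 → go right; 8 < 35 → go left; 8 < 32 → go left; 8 < 14 → go left; 8 < 10 → go left. Place as left child of 10.
Insert 2: 2 < 4 → go left. Place as left child of 4.
Insert 29: 29 > 4 → go right; 29 < 35 → go left; 29 < 32 → go left; 29 > 14 → go right; 29 > 18 → go right. Place as right child of 18.
Insert 21: 21 > 4 → go right; 21 < 35 → go left; 21 < 32 → go left; 21 > 14 → go right; 21 > 18 → go right; 21 < 29 → go left. Place as left child of 29.
Insert 28: 28 > 4 → go right; 28 < 35 → go left; 28 < 32 → go left; 28 > 14 → go right; 28 > 18 → go right; 28 < 29 → go left; 28 > 21 → go right. Place as right child of 21.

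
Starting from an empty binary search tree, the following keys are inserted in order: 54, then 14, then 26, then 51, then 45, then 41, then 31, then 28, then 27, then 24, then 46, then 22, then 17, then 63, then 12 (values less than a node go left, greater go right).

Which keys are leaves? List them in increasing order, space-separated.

12 17 27 46 63

Resulting structure (node: left, right):
  54: L=14, R=63
  14: L=12, R=26
  26: L=24, R=51
  51: L=45, R=–
  45: L=41, R=46
  41: L=31, R=–
  31: L=28, R=–
  28: L=27, R=–
  27: L=–, R=–
  24: L=22, R=–
  46: L=–, R=–
  22: L=17, R=–
  17: L=–, R=–
  63: L=–, R=–
  12: L=–, R=–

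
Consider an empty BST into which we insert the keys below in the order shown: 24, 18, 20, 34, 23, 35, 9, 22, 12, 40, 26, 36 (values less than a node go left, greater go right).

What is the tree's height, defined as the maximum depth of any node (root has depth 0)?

4

Insert 24: tree is empty, so 24 becomes the root.
Insert 18: 18 < 24 → go left. Place as left child of 24.
Insert 20: 20 < 24 → go left; 20 > 18 → go right. Place as right child of 18.
Insert 34: 34 > 24 → go right. Place as right child of 24.
Insert 23: 23 < 24 → go left; 23 > 18 → go right; 23 > 20 → go right. Place as right child of 20.
Insert 35: 35 > 24 → go right; 35 > 34 → go right. Place as right child of 34.
Insert 9: 9 < 24 → go left; 9 < 18 → go left. Place as left child of 18.
Insert 22: 22 < 24 → go left; 22 > 18 → go right; 22 > 20 → go right; 22 < 23 → go left. Place as left child of 23.
Insert 12: 12 < 24 → go left; 12 < 18 → go left; 12 > 9 → go right. Place as right child of 9.
Insert 40: 40 > 24 → go right; 40 > 34 → go right; 40 > 35 → go right. Place as right child of 35.
Insert 26: 26 > 24 → go right; 26 < 34 → go left. Place as left child of 34.
Insert 36: 36 > 24 → go right; 36 > 34 → go right; 36 > 35 → go right; 36 < 40 → go left. Place as left child of 40.

The deepest node is 22 at depth 4.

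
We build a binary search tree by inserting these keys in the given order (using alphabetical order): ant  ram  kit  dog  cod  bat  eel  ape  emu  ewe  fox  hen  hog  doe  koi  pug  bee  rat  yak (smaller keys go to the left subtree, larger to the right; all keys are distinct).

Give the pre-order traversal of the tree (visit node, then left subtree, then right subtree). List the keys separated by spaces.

ant ram kit dog cod bat ape bee doe eel emu ewe fox hen hog koi pug rat yak

Insert ant: tree is empty, so ant becomes the root.
Insert ram: ram > ant → go right. Place as right child of ant.
Insert kit: kit > ant → go right; kit < ram → go left. Place as left child of ram.
Insert dog: dog > ant → go right; dog < ram → go left; dog < kit → go left. Place as left child of kit.
Insert cod: cod > ant → go right; cod < ram → go left; cod < kit → go left; cod < dog → go left. Place as left child of dog.
Insert bat: bat > ant → go right; bat < ram → go left; bat < kit → go left; bat < dog → go left; bat < cod → go left. Place as left child of cod.
Insert eel: eel > ant → go right; eel < ram → go left; eel < kit → go left; eel > dog → go right. Place as right child of dog.
Insert ape: ape > ant → go right; ape < ram → go left; ape < kit → go left; ape < dog → go left; ape < cod → go left; ape < bat → go left. Place as left child of bat.
Insert emu: emu > ant → go right; emu < ram → go left; emu < kit → go left; emu > dog → go right; emu > eel → go right. Place as right child of eel.
Insert ewe: ewe > ant → go right; ewe < ram → go left; ewe < kit → go left; ewe > dog → go right; ewe > eel → go right; ewe > emu → go right. Place as right child of emu.
Insert fox: fox > ant → go right; fox < ram → go left; fox < kit → go left; fox > dog → go right; fox > eel → go right; fox > emu → go right; fox > ewe → go right. Place as right child of ewe.
Insert hen: hen > ant → go right; hen < ram → go left; hen < kit → go left; hen > dog → go right; hen > eel → go right; hen > emu → go right; hen > ewe → go right; hen > fox → go right. Place as right child of fox.
Insert hog: hog > ant → go right; hog < ram → go left; hog < kit → go left; hog > dog → go right; hog > eel → go right; hog > emu → go right; hog > ewe → go right; hog > fox → go right; hog > hen → go right. Place as right child of hen.
Insert doe: doe > ant → go right; doe < ram → go left; doe < kit → go left; doe < dog → go left; doe > cod → go right. Place as right child of cod.
Insert koi: koi > ant → go right; koi < ram → go left; koi > kit → go right. Place as right child of kit.
Insert pug: pug > ant → go right; pug < ram → go left; pug > kit → go right; pug > koi → go right. Place as right child of koi.
Insert bee: bee > ant → go right; bee < ram → go left; bee < kit → go left; bee < dog → go left; bee < cod → go left; bee > bat → go right. Place as right child of bat.
Insert rat: rat > ant → go right; rat > ram → go right. Place as right child of ram.
Insert yak: yak > ant → go right; yak > ram → go right; yak > rat → go right. Place as right child of rat.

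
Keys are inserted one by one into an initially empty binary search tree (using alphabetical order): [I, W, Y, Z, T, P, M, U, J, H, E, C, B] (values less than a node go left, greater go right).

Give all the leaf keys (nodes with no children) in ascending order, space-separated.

B J U Z

Insert I: tree is empty, so I becomes the root.
Insert W: W > I → go right. Place as right child of I.
Insert Y: Y > I → go right; Y > W → go right. Place as right child of W.
Insert Z: Z > I → go right; Z > W → go right; Z > Y → go right. Place as right child of Y.
Insert T: T > I → go right; T < W → go left. Place as left child of W.
Insert P: P > I → go right; P < W → go left; P < T → go left. Place as left child of T.
Insert M: M > I → go right; M < W → go left; M < T → go left; M < P → go left. Place as left child of P.
Insert U: U > I → go right; U < W → go left; U > T → go right. Place as right child of T.
Insert J: J > I → go right; J < W → go left; J < T → go left; J < P → go left; J < M → go left. Place as left child of M.
Insert H: H < I → go left. Place as left child of I.
Insert E: E < I → go left; E < H → go left. Place as left child of H.
Insert C: C < I → go left; C < H → go left; C < E → go left. Place as left child of E.
Insert B: B < I → go left; B < H → go left; B < E → go left; B < C → go left. Place as left child of C.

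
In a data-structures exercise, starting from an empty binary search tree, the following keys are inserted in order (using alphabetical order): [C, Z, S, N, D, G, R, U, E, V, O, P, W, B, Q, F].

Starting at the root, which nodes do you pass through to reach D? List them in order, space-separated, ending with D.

C Z S N D

Insert C: tree is empty, so C becomes the root.
Insert Z: Z > C → go right. Place as right child of C.
Insert S: S > C → go right; S < Z → go left. Place as left child of Z.
Insert N: N > C → go right; N < Z → go left; N < S → go left. Place as left child of S.
Insert D: D > C → go right; D < Z → go left; D < S → go left; D < N → go left. Place as left child of N.
Insert G: G > C → go right; G < Z → go left; G < S → go left; G < N → go left; G > D → go right. Place as right child of D.
Insert R: R > C → go right; R < Z → go left; R < S → go left; R > N → go right. Place as right child of N.
Insert U: U > C → go right; U < Z → go left; U > S → go right. Place as right child of S.
Insert E: E > C → go right; E < Z → go left; E < S → go left; E < N → go left; E > D → go right; E < G → go left. Place as left child of G.
Insert V: V > C → go right; V < Z → go left; V > S → go right; V > U → go right. Place as right child of U.
Insert O: O > C → go right; O < Z → go left; O < S → go left; O > N → go right; O < R → go left. Place as left child of R.
Insert P: P > C → go right; P < Z → go left; P < S → go left; P > N → go right; P < R → go left; P > O → go right. Place as right child of O.
Insert W: W > C → go right; W < Z → go left; W > S → go right; W > U → go right; W > V → go right. Place as right child of V.
Insert B: B < C → go left. Place as left child of C.
Insert Q: Q > C → go right; Q < Z → go left; Q < S → go left; Q > N → go right; Q < R → go left; Q > O → go right; Q > P → go right. Place as right child of P.
Insert F: F > C → go right; F < Z → go left; F < S → go left; F < N → go left; F > D → go right; F < G → go left; F > E → go right. Place as right child of E.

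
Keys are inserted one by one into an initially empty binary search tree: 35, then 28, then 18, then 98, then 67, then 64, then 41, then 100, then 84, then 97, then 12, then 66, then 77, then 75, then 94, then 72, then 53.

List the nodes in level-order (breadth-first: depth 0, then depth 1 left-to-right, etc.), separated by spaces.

35 28 98 18 67 100 12 64 84 41 66 77 97 53 75 94 72

Insert 35: tree is empty, so 35 becomes the root.
Insert 28: 28 < 35 → go left. Place as left child of 35.
Insert 18: 18 < 35 → go left; 18 < 28 → go left. Place as left child of 28.
Insert 98: 98 > 35 → go right. Place as right child of 35.
Insert 67: 67 > 35 → go right; 67 < 98 → go left. Place as left child of 98.
Insert 64: 64 > 35 → go right; 64 < 98 → go left; 64 < 67 → go left. Place as left child of 67.
Insert 41: 41 > 35 → go right; 41 < 98 → go left; 41 < 67 → go left; 41 < 64 → go left. Place as left child of 64.
Insert 100: 100 > 35 → go right; 100 > 98 → go right. Place as right child of 98.
Insert 84: 84 > 35 → go right; 84 < 98 → go left; 84 > 67 → go right. Place as right child of 67.
Insert 97: 97 > 35 → go right; 97 < 98 → go left; 97 > 67 → go right; 97 > 84 → go right. Place as right child of 84.
Insert 12: 12 < 35 → go left; 12 < 28 → go left; 12 < 18 → go left. Place as left child of 18.
Insert 66: 66 > 35 → go right; 66 < 98 → go left; 66 < 67 → go left; 66 > 64 → go right. Place as right child of 64.
Insert 77: 77 > 35 → go right; 77 < 98 → go left; 77 > 67 → go right; 77 < 84 → go left. Place as left child of 84.
Insert 75: 75 > 35 → go right; 75 < 98 → go left; 75 > 67 → go right; 75 < 84 → go left; 75 < 77 → go left. Place as left child of 77.
Insert 94: 94 > 35 → go right; 94 < 98 → go left; 94 > 67 → go right; 94 > 84 → go right; 94 < 97 → go left. Place as left child of 97.
Insert 72: 72 > 35 → go right; 72 < 98 → go left; 72 > 67 → go right; 72 < 84 → go left; 72 < 77 → go left; 72 < 75 → go left. Place as left child of 75.
Insert 53: 53 > 35 → go right; 53 < 98 → go left; 53 < 67 → go left; 53 < 64 → go left; 53 > 41 → go right. Place as right child of 41.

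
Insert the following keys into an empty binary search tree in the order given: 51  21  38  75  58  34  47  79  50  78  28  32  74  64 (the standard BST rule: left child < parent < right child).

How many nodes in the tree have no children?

51: root
21: left child of 51 (depth 1)
38: right child of 21 (depth 2)
75: right child of 51 (depth 1)
58: left child of 75 (depth 2)
34: left child of 38 (depth 3)
47: right child of 38 (depth 3)
79: right child of 75 (depth 2)
50: right child of 47 (depth 4)
78: left child of 79 (depth 3)
28: left child of 34 (depth 4)
32: right child of 28 (depth 5)
74: right child of 58 (depth 3)
64: left child of 74 (depth 4)

Leaves: 32, 50, 64, 78 — 4 in total.

4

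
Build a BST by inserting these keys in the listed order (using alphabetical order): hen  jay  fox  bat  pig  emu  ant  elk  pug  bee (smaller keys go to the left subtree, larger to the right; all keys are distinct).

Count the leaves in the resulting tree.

hen: root
jay: right child of hen (depth 1)
fox: left child of hen (depth 1)
bat: left child of fox (depth 2)
pig: right child of jay (depth 2)
emu: right child of bat (depth 3)
ant: left child of bat (depth 3)
elk: left child of emu (depth 4)
pug: right child of pig (depth 3)
bee: left child of elk (depth 5)

Leaves: ant, bee, pug — 3 in total.

3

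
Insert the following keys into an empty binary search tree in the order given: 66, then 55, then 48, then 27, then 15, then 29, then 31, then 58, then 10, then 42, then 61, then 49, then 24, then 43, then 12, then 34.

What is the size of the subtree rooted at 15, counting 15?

Insert 66: tree is empty, so 66 becomes the root.
Insert 55: 55 < 66 → go left. Place as left child of 66.
Insert 48: 48 < 66 → go left; 48 < 55 → go left. Place as left child of 55.
Insert 27: 27 < 66 → go left; 27 < 55 → go left; 27 < 48 → go left. Place as left child of 48.
Insert 15: 15 < 66 → go left; 15 < 55 → go left; 15 < 48 → go left; 15 < 27 → go left. Place as left child of 27.
Insert 29: 29 < 66 → go left; 29 < 55 → go left; 29 < 48 → go left; 29 > 27 → go right. Place as right child of 27.
Insert 31: 31 < 66 → go left; 31 < 55 → go left; 31 < 48 → go left; 31 > 27 → go right; 31 > 29 → go right. Place as right child of 29.
Insert 58: 58 < 66 → go left; 58 > 55 → go right. Place as right child of 55.
Insert 10: 10 < 66 → go left; 10 < 55 → go left; 10 < 48 → go left; 10 < 27 → go left; 10 < 15 → go left. Place as left child of 15.
Insert 42: 42 < 66 → go left; 42 < 55 → go left; 42 < 48 → go left; 42 > 27 → go right; 42 > 29 → go right; 42 > 31 → go right. Place as right child of 31.
Insert 61: 61 < 66 → go left; 61 > 55 → go right; 61 > 58 → go right. Place as right child of 58.
Insert 49: 49 < 66 → go left; 49 < 55 → go left; 49 > 48 → go right. Place as right child of 48.
Insert 24: 24 < 66 → go left; 24 < 55 → go left; 24 < 48 → go left; 24 < 27 → go left; 24 > 15 → go right. Place as right child of 15.
Insert 43: 43 < 66 → go left; 43 < 55 → go left; 43 < 48 → go left; 43 > 27 → go right; 43 > 29 → go right; 43 > 31 → go right; 43 > 42 → go right. Place as right child of 42.
Insert 12: 12 < 66 → go left; 12 < 55 → go left; 12 < 48 → go left; 12 < 27 → go left; 12 < 15 → go left; 12 > 10 → go right. Place as right child of 10.
Insert 34: 34 < 66 → go left; 34 < 55 → go left; 34 < 48 → go left; 34 > 27 → go right; 34 > 29 → go right; 34 > 31 → go right; 34 < 42 → go left. Place as left child of 42.

Subtree rooted at 15 contains: 15, 10, 12, 24 — 4 nodes.

4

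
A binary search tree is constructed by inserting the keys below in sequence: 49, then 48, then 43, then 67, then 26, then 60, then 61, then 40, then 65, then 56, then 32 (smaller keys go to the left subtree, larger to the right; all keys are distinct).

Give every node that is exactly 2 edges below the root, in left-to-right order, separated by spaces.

Insert 49: tree is empty, so 49 becomes the root.
Insert 48: 48 < 49 → go left. Place as left child of 49.
Insert 43: 43 < 49 → go left; 43 < 48 → go left. Place as left child of 48.
Insert 67: 67 > 49 → go right. Place as right child of 49.
Insert 26: 26 < 49 → go left; 26 < 48 → go left; 26 < 43 → go left. Place as left child of 43.
Insert 60: 60 > 49 → go right; 60 < 67 → go left. Place as left child of 67.
Insert 61: 61 > 49 → go right; 61 < 67 → go left; 61 > 60 → go right. Place as right child of 60.
Insert 40: 40 < 49 → go left; 40 < 48 → go left; 40 < 43 → go left; 40 > 26 → go right. Place as right child of 26.
Insert 65: 65 > 49 → go right; 65 < 67 → go left; 65 > 60 → go right; 65 > 61 → go right. Place as right child of 61.
Insert 56: 56 > 49 → go right; 56 < 67 → go left; 56 < 60 → go left. Place as left child of 60.
Insert 32: 32 < 49 → go left; 32 < 48 → go left; 32 < 43 → go left; 32 > 26 → go right; 32 < 40 → go left. Place as left child of 40.

43 60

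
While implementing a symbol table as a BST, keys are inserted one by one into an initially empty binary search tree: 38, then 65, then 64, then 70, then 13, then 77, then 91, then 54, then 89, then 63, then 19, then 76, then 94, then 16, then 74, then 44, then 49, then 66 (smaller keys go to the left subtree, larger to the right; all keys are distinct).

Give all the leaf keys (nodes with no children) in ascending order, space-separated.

16 49 63 66 74 89 94

38: root
65: right child of 38 (depth 1)
64: left child of 65 (depth 2)
70: right child of 65 (depth 2)
13: left child of 38 (depth 1)
77: right child of 70 (depth 3)
91: right child of 77 (depth 4)
54: left child of 64 (depth 3)
89: left child of 91 (depth 5)
63: right child of 54 (depth 4)
19: right child of 13 (depth 2)
76: left child of 77 (depth 4)
94: right child of 91 (depth 5)
16: left child of 19 (depth 3)
74: left child of 76 (depth 5)
44: left child of 54 (depth 4)
49: right child of 44 (depth 5)
66: left child of 70 (depth 3)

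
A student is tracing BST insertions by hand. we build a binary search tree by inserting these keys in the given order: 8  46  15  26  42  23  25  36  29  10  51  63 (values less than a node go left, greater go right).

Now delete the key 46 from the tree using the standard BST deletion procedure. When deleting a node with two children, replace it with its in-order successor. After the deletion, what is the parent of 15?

51

8: root
46: right child of 8 (depth 1)
15: left child of 46 (depth 2)
26: right child of 15 (depth 3)
42: right child of 26 (depth 4)
23: left child of 26 (depth 4)
25: right child of 23 (depth 5)
36: left child of 42 (depth 5)
29: left child of 36 (depth 6)
10: left child of 15 (depth 3)
51: right child of 46 (depth 2)
63: right child of 51 (depth 3)

Delete 46 (two children — replace with in-order successor).
After deletion, 15's parent is 51.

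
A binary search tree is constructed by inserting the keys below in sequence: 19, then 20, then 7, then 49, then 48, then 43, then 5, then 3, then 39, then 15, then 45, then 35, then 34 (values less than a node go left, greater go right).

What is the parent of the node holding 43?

19: root
20: right child of 19 (depth 1)
7: left child of 19 (depth 1)
49: right child of 20 (depth 2)
48: left child of 49 (depth 3)
43: left child of 48 (depth 4)
5: left child of 7 (depth 2)
3: left child of 5 (depth 3)
39: left child of 43 (depth 5)
15: right child of 7 (depth 2)
45: right child of 43 (depth 5)
35: left child of 39 (depth 6)
34: left child of 35 (depth 7)

48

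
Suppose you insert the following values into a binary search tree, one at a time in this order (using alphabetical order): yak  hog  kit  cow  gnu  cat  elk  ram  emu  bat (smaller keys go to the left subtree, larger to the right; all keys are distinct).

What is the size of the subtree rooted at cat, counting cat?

yak: root
hog: left child of yak (depth 1)
kit: right child of hog (depth 2)
cow: left child of hog (depth 2)
gnu: right child of cow (depth 3)
cat: left child of cow (depth 3)
elk: left child of gnu (depth 4)
ram: right child of kit (depth 3)
emu: right child of elk (depth 5)
bat: left child of cat (depth 4)

Subtree rooted at cat contains: cat, bat — 2 nodes.

2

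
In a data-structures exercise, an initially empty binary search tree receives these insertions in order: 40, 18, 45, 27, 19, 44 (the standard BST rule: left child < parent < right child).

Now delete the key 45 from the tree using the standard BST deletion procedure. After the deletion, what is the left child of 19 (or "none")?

Insert 40: tree is empty, so 40 becomes the root.
Insert 18: 18 < 40 → go left. Place as left child of 40.
Insert 45: 45 > 40 → go right. Place as right child of 40.
Insert 27: 27 < 40 → go left; 27 > 18 → go right. Place as right child of 18.
Insert 19: 19 < 40 → go left; 19 > 18 → go right; 19 < 27 → go left. Place as left child of 27.
Insert 44: 44 > 40 → go right; 44 < 45 → go left. Place as left child of 45.

Delete 45 (at most one child — splice it out).
After deletion, 19's left child: none.

none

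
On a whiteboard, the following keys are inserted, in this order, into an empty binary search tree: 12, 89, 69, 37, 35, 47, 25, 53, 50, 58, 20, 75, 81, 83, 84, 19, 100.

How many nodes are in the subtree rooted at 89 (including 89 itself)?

16

Insert 12: tree is empty, so 12 becomes the root.
Insert 89: 89 > 12 → go right. Place as right child of 12.
Insert 69: 69 > 12 → go right; 69 < 89 → go left. Place as left child of 89.
Insert 37: 37 > 12 → go right; 37 < 89 → go left; 37 < 69 → go left. Place as left child of 69.
Insert 35: 35 > 12 → go right; 35 < 89 → go left; 35 < 69 → go left; 35 < 37 → go left. Place as left child of 37.
Insert 47: 47 > 12 → go right; 47 < 89 → go left; 47 < 69 → go left; 47 > 37 → go right. Place as right child of 37.
Insert 25: 25 > 12 → go right; 25 < 89 → go left; 25 < 69 → go left; 25 < 37 → go left; 25 < 35 → go left. Place as left child of 35.
Insert 53: 53 > 12 → go right; 53 < 89 → go left; 53 < 69 → go left; 53 > 37 → go right; 53 > 47 → go right. Place as right child of 47.
Insert 50: 50 > 12 → go right; 50 < 89 → go left; 50 < 69 → go left; 50 > 37 → go right; 50 > 47 → go right; 50 < 53 → go left. Place as left child of 53.
Insert 58: 58 > 12 → go right; 58 < 89 → go left; 58 < 69 → go left; 58 > 37 → go right; 58 > 47 → go right; 58 > 53 → go right. Place as right child of 53.
Insert 20: 20 > 12 → go right; 20 < 89 → go left; 20 < 69 → go left; 20 < 37 → go left; 20 < 35 → go left; 20 < 25 → go left. Place as left child of 25.
Insert 75: 75 > 12 → go right; 75 < 89 → go left; 75 > 69 → go right. Place as right child of 69.
Insert 81: 81 > 12 → go right; 81 < 89 → go left; 81 > 69 → go right; 81 > 75 → go right. Place as right child of 75.
Insert 83: 83 > 12 → go right; 83 < 89 → go left; 83 > 69 → go right; 83 > 75 → go right; 83 > 81 → go right. Place as right child of 81.
Insert 84: 84 > 12 → go right; 84 < 89 → go left; 84 > 69 → go right; 84 > 75 → go right; 84 > 81 → go right; 84 > 83 → go right. Place as right child of 83.
Insert 19: 19 > 12 → go right; 19 < 89 → go left; 19 < 69 → go left; 19 < 37 → go left; 19 < 35 → go left; 19 < 25 → go left; 19 < 20 → go left. Place as left child of 20.
Insert 100: 100 > 12 → go right; 100 > 89 → go right. Place as right child of 89.

Subtree rooted at 89 contains: 89, 69, 37, 35, 25, 20, 19, 47, 53, 50, 58, 75, 81, 83, 84, 100 — 16 nodes.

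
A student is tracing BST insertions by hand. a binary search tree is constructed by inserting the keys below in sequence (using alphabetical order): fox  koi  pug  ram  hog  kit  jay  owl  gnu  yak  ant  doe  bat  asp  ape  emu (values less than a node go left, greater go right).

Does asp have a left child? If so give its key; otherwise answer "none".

Resulting structure (node: left, right):
  fox: L=ant, R=koi
  koi: L=hog, R=pug
  pug: L=owl, R=ram
  ram: L=–, R=yak
  hog: L=gnu, R=kit
  kit: L=jay, R=–
  jay: L=–, R=–
  owl: L=–, R=–
  gnu: L=–, R=–
  yak: L=–, R=–
  ant: L=–, R=doe
  doe: L=bat, R=emu
  bat: L=asp, R=–
  asp: L=ape, R=–
  ape: L=–, R=–
  emu: L=–, R=–

ape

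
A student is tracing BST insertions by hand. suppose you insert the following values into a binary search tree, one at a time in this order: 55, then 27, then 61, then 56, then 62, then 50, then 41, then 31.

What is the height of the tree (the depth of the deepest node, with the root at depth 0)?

55: root
27: left child of 55 (depth 1)
61: right child of 55 (depth 1)
56: left child of 61 (depth 2)
62: right child of 61 (depth 2)
50: right child of 27 (depth 2)
41: left child of 50 (depth 3)
31: left child of 41 (depth 4)

The deepest node is 31 at depth 4.

4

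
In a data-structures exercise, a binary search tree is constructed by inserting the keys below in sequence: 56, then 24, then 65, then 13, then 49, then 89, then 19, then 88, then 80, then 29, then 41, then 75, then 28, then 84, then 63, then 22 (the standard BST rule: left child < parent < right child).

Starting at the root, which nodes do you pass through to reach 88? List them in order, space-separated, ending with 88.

56 65 89 88

Insert 56: tree is empty, so 56 becomes the root.
Insert 24: 24 < 56 → go left. Place as left child of 56.
Insert 65: 65 > 56 → go right. Place as right child of 56.
Insert 13: 13 < 56 → go left; 13 < 24 → go left. Place as left child of 24.
Insert 49: 49 < 56 → go left; 49 > 24 → go right. Place as right child of 24.
Insert 89: 89 > 56 → go right; 89 > 65 → go right. Place as right child of 65.
Insert 19: 19 < 56 → go left; 19 < 24 → go left; 19 > 13 → go right. Place as right child of 13.
Insert 88: 88 > 56 → go right; 88 > 65 → go right; 88 < 89 → go left. Place as left child of 89.
Insert 80: 80 > 56 → go right; 80 > 65 → go right; 80 < 89 → go left; 80 < 88 → go left. Place as left child of 88.
Insert 29: 29 < 56 → go left; 29 > 24 → go right; 29 < 49 → go left. Place as left child of 49.
Insert 41: 41 < 56 → go left; 41 > 24 → go right; 41 < 49 → go left; 41 > 29 → go right. Place as right child of 29.
Insert 75: 75 > 56 → go right; 75 > 65 → go right; 75 < 89 → go left; 75 < 88 → go left; 75 < 80 → go left. Place as left child of 80.
Insert 28: 28 < 56 → go left; 28 > 24 → go right; 28 < 49 → go left; 28 < 29 → go left. Place as left child of 29.
Insert 84: 84 > 56 → go right; 84 > 65 → go right; 84 < 89 → go left; 84 < 88 → go left; 84 > 80 → go right. Place as right child of 80.
Insert 63: 63 > 56 → go right; 63 < 65 → go left. Place as left child of 65.
Insert 22: 22 < 56 → go left; 22 < 24 → go left; 22 > 13 → go right; 22 > 19 → go right. Place as right child of 19.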